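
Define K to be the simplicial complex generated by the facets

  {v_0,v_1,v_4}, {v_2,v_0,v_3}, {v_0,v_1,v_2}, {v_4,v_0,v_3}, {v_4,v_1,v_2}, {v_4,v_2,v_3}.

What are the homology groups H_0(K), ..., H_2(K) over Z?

H_0 ≅ Z,  H_1 = 0,  H_2 ≅ Z.

Fix the vertex order v_0 < v_1 < v_2 < v_3 < v_4 and write every simplex with vertices in increasing order. Then dim K = 2 and the simplices of K are:

  0-simplices (5): [v_0], [v_1], [v_2], [v_3], [v_4]
  1-simplices (9): [v_0,v_1], [v_0,v_2], [v_0,v_3], [v_0,v_4], [v_1,v_2], [v_1,v_4], [v_2,v_3], [v_2,v_4], [v_3,v_4]
  2-simplices (6): [v_0,v_1,v_2], [v_0,v_1,v_4], [v_0,v_2,v_3], [v_0,v_3,v_4], [v_1,v_2,v_4], [v_2,v_3,v_4]

Hence C_0 ≅ Z^5, C_1 ≅ Z^9, C_2 ≅ Z^6.

The boundary map ∂_1: C_1 → C_0 sends each edge [p,q] (with p < q) to q − p. For instance
  ∂[v_0,v_1] = [v_1] − [v_0].
The resulting 5×9 matrix has rank 4, and its Smith normal form has invariant factors (1,1,1,1).

Boundary ∂_2: C_2 → C_1 sends each 2-simplex [p,q,r] to [q,r] − [p,r] + [p,q]. For instance
  ∂[v_0,v_2,v_3] = [v_2,v_3] − [v_0,v_3] + [v_0,v_2],
  ∂[v_1,v_2,v_4] = [v_2,v_4] − [v_1,v_4] + [v_1,v_2].
The resulting 9×6 matrix has rank 5, and its Smith normal form has invariant factors (1,1,1,1,1).

Now H_k = ker ∂_k / im ∂_{k+1}, so:

  H_0: rank C_0 − rank ∂_1 = 5 − 4 = 1, and the invariant factors of ∂_1 are all 1, so H_0 = Z.
  H_1: rank ker ∂_1 − rank ∂_2 = (9 − 4) − 5 = 0, and the invariant factors of ∂_2 are all 1, so H_1 = 0.
  H_2: rank ker ∂_2 − rank ∂_3 = (6 − 5) − 0 = 1, and there is no ∂_3, so H_2 = Z.

(K is a triangulation of the 2-sphere S^2.)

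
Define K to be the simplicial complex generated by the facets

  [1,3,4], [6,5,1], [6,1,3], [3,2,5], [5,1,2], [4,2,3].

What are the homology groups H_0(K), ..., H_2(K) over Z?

H_0 = Z,  H_1 = Z,  H_2 = 0.

Fix the vertex order 1 < 2 < 3 < 4 < 5 < 6 and write every simplex with vertices in increasing order. Then dim K = 2 and the simplices of K are:

  0-simplices (6): [1], [2], [3], [4], [5], [6]
  1-simplices (12): [1,2], [1,3], [1,4], [1,5], [1,6], [2,3], [2,4], [2,5], [3,4], [3,5], [3,6], [5,6]
  2-simplices (6): [1,2,5], [1,3,4], [1,3,6], [1,5,6], [2,3,4], [2,3,5]

so the chain groups are C_0 ≅ Z^6, C_1 ≅ Z^12, C_2 ≅ Z^6.

∂_1: C_1 → C_0 sends each edge [p,q] (with p < q) to q − p.
The resulting 6×12 matrix has rank 5, and its Smith normal form has invariant factors (1,1,1,1,1).

Boundary ∂_2: C_2 → C_1 acts by ∂[p,q,r] = [q,r] − [p,r] + [p,q]. For instance
  ∂[2,3,5] = [3,5] − [2,5] + [2,3],
  ∂[1,3,4] = [3,4] − [1,4] + [1,3].
As a 12×6 matrix over Z this has rank 6, with invariant factors (1,1,1,1,1,1).

Reading off H_k = ker ∂_k / im ∂_{k+1}:

  H_0: rank C_0 − rank ∂_1 = 6 − 5 = 1, and the invariant factors of ∂_1 are all 1, so H_0 ≅ Z.
  H_1: rank ker ∂_1 − rank ∂_2 = (12 − 5) − 6 = 1, and the invariant factors of ∂_2 are all 1, so H_1 ≅ Z.
  H_2: rank ker ∂_2 − rank ∂_3 = (6 − 6) − 0 = 0, and there is no ∂_3, so H_2 ≅ 0.

As a check, the Euler characteristic is 6 − 12 + 6 = 0, which agrees with 1 − 1 + 0 = 0.
(K is a triangulation of the cylinder S^1 x I.)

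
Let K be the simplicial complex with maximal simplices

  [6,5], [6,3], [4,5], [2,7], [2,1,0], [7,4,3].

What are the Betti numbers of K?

K has 8 vertices, 10 edges, 2 triangles.
rank ∂_0 = 0, rank ∂_1 = 7 ⇒ b_0 = 8 − 0 − 7 = 1; all invariant factors of ∂_1 are 1 so no torsion. So H_0 ≅ Z.
rank ∂_1 = 7, rank ∂_2 = 2 ⇒ b_1 = 10 − 7 − 2 = 1; all invariant factors of ∂_2 are 1 so no torsion. So H_1 ≅ Z.
rank ∂_2 = 2, rank ∂_3 = 0 ⇒ b_2 = 2 − 2 − 0 = 0. So H_2 ≅ 0.

b_0 = 1, b_1 = 1, b_2 = 0.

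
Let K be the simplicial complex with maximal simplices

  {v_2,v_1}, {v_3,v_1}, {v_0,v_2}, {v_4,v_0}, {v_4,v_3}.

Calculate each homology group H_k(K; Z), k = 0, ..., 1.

H_0 = Z,  H_1 = Z.

We work with the vertex ordering v_0 < v_1 < v_2 < v_3 < v_4. The simplices of K, each written with vertices in increasing order, are:

  0-simplices (5): [v_0], [v_1], [v_2], [v_3], [v_4]
  1-simplices (5): [v_0,v_2], [v_0,v_4], [v_1,v_2], [v_1,v_3], [v_3,v_4]

giving chain groups C_0 ≅ Z^5, C_1 ≅ Z^5.

∂_1: C_1 → C_0 sends each edge [p,q] (with p < q) to q − p.
As a 5×5 matrix over Z this has rank 4, with invariant factors (1,1,1,1).

Now H_k = ker ∂_k / im ∂_{k+1}, so:

  H_0: rank C_0 − rank ∂_1 = 5 − 4 = 1, and the invariant factors of ∂_1 are all 1, so H_0 ≅ Z.
  H_1: rank ker ∂_1 − rank ∂_2 = (5 − 4) − 0 = 1, and there is no ∂_2, so H_1 ≅ Z.

As a check, the Euler characteristic is 5 − 5 = 0, which agrees with 1 − 1 = 0.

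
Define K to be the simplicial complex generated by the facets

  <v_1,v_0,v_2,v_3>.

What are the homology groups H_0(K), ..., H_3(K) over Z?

Take the total order v_0 < v_1 < v_2 < v_3 on the vertex set. Then K (dimension 3) consists of the simplices:

  0-simplices (4): [v_0], [v_1], [v_2], [v_3]
  1-simplices (6): [v_0,v_1], [v_0,v_2], [v_0,v_3], [v_1,v_2], [v_1,v_3], [v_2,v_3]
  2-simplices (4): [v_0,v_1,v_2], [v_0,v_1,v_3], [v_0,v_2,v_3], [v_1,v_2,v_3]
  3-simplices (1): [v_0,v_1,v_2,v_3]

Hence C_0 ≅ Z^4, C_1 ≅ Z^6, C_2 ≅ Z^4, C_3 ≅ Z^1.

Boundary ∂_1: C_1 → C_0 sends each edge [p,q] (with p < q) to q − p. For instance
  ∂[v_0,v_1] = [v_1] − [v_0].
The 4×6 boundary matrix has rank 3 and Smith normal form diag(1,1,1).

Boundary ∂_2: C_2 → C_1 sends each 2-simplex [p,q,r] to [q,r] − [p,r] + [p,q]. For instance
  ∂[v_0,v_2,v_3] = [v_2,v_3] − [v_0,v_3] + [v_0,v_2],
  ∂[v_0,v_1,v_2] = [v_1,v_2] − [v_0,v_2] + [v_0,v_1].
As a 6×4 matrix over Z this has rank 3, with invariant factors (1,1,1).

∂_3: C_3 → C_2 sends each 3-simplex σ to the alternating sum Σ_i (−1)^i (σ with its i-th vertex removed). For instance
  ∂[v_0,v_1,v_2,v_3] = [v_1,v_2,v_3] − [v_0,v_2,v_3] + [v_0,v_1,v_3] − [v_0,v_1,v_2].
As a 4×1 matrix over Z this has rank 1, with invariant factors (1).

Now H_k = ker ∂_k / im ∂_{k+1}, so:

  H_0: rank C_0 − rank ∂_1 = 4 − 3 = 1, and the invariant factors of ∂_1 are all 1, so H_0 ≅ Z.
  H_1: rank ker ∂_1 − rank ∂_2 = (6 − 3) − 3 = 0, and the invariant factors of ∂_2 are all 1, so H_1 ≅ 0.
  H_2: rank ker ∂_2 − rank ∂_3 = (4 − 3) − 1 = 0, and the invariant factors of ∂_3 are all 1, so H_2 ≅ 0.
  H_3: rank ker ∂_3 − rank ∂_4 = (1 − 1) − 0 = 0, and there is no ∂_4, so H_3 ≅ 0.

As a check, the Euler characteristic is 4 − 6 + 4 − 1 = 1, which agrees with 1 − 0 + 0 − 0 = 1.
(K is a triangulation of the 3-simplex.)

H_0 ≅ Z,  H_1 = 0,  H_2 = 0,  H_3 = 0.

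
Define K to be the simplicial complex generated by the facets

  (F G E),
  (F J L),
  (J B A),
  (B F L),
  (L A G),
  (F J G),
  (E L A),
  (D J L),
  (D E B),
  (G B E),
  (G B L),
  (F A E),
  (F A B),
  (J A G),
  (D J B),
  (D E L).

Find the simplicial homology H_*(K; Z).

K has 8 vertices, 24 edges, 16 triangles.
rank ∂_0 = 0, rank ∂_1 = 7 ⇒ b_0 = 8 − 0 − 7 = 1; all invariant factors of ∂_1 are 1 so no torsion. So H_0 = Z.
rank ∂_1 = 7, rank ∂_2 = 15 ⇒ b_1 = 24 − 7 − 15 = 2; all invariant factors of ∂_2 are 1 so no torsion. So H_1 = Z^2.
rank ∂_2 = 15, rank ∂_3 = 0 ⇒ b_2 = 16 − 15 − 0 = 1. So H_2 = Z.

H_0 = Z,  H_1 = Z^2,  H_2 = Z.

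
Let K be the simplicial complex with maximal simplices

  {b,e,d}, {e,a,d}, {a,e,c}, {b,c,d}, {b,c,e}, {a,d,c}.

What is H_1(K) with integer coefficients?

H_1 = 0.

Fix the vertex order a < b < c < d < e and write every simplex with vertices in increasing order. Then dim K = 2 and the simplices of K are:

  0-simplices (5): a, b, c, d, e
  1-simplices (9): ac, ad, ae, bc, bd, be, cd, ce, de
  2-simplices (6): acd, ace, ade, bcd, bce, bde

Hence C_0 ≅ Z^5, C_1 ≅ Z^9, C_2 ≅ Z^6.

Boundary ∂_1: C_1 → C_0 sends each edge [p,q] (with p < q) to q − p. For instance
  ∂be = e − b.
As a 5×9 matrix over Z this has rank 4, with invariant factors (1,1,1,1).

The boundary map ∂_2: C_2 → C_1 acts by ∂[p,q,r] = [q,r] − [p,r] + [p,q]. For instance
  ∂acd = cd − ad + ac,
  ∂ade = de − ae + ad.
The 9×6 boundary matrix has rank 5 and Smith normal form diag(1,1,1,1,1).

Now H_k = ker ∂_k / im ∂_{k+1}, so:

  H_1: rank ker ∂_1 − rank ∂_2 = (9 − 4) − 5 = 0, and the invariant factors of ∂_2 are all 1, so H_1 ≅ 0.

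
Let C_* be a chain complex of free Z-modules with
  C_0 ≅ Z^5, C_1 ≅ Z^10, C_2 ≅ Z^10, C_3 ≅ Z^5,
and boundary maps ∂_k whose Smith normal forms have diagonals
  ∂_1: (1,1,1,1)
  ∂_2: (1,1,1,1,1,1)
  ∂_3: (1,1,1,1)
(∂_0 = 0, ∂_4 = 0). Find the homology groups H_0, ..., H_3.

H_0 = Z,  H_1 = 0,  H_2 = 0,  H_3 = Z.

H_0: b_0 = 5 − 0 − 4 = 1; torsion from ∂_1 factors > 1: none. So H_0 = Z.
H_1: b_1 = 10 − 4 − 6 = 0; torsion from ∂_2 factors > 1: none. So H_1 = 0.
H_2: b_2 = 10 − 6 − 4 = 0; torsion from ∂_3 factors > 1: none. So H_2 = 0.
H_3: b_3 = 5 − 4 − 0 = 1; torsion from ∂_4 factors > 1: none. So H_3 = Z.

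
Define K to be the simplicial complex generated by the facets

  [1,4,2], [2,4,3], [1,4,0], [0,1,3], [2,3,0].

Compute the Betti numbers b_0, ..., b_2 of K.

Order the vertices as 0 < 1 < 2 < 3 < 4. Listing each simplex with vertices in this order, K has dimension 2 with simplices:

  0-simplices (5): [0], [1], [2], [3], [4]
  1-simplices (10): [0,1], [0,2], [0,3], [0,4], [1,2], [1,3], [1,4], [2,3], [2,4], [3,4]
  2-simplices (5): [0,1,3], [0,1,4], [0,2,3], [1,2,4], [2,3,4]

Hence C_0 ≅ Z^5, C_1 ≅ Z^10, C_2 ≅ Z^5.

Boundary ∂_1: C_1 → C_0 maps an edge to its endpoints' difference, ∂[p,q] = q − p. For instance
  ∂[0,1] = [1] − [0].
The resulting 5×10 matrix has rank 4, and its Smith normal form has invariant factors (1,1,1,1).

The boundary map ∂_2: C_2 → C_1 maps a triangle to the signed sum of its edges. For instance
  ∂[0,1,4] = [1,4] − [0,4] + [0,1],
  ∂[1,2,4] = [2,4] − [1,4] + [1,2].
As a 10×5 matrix over Z this has rank 5, with invariant factors (1,1,1,1,1).

Reading off H_k = ker ∂_k / im ∂_{k+1}:

  H_0: rank C_0 − rank ∂_1 = 5 − 4 = 1, and the invariant factors of ∂_1 are all 1, so H_0 = Z.
  H_1: rank ker ∂_1 − rank ∂_2 = (10 − 4) − 5 = 1, and the invariant factors of ∂_2 are all 1, so H_1 = Z.
  H_2: rank ker ∂_2 − rank ∂_3 = (5 − 5) − 0 = 0, and there is no ∂_3, so H_2 = 0.

As a check, the Euler characteristic is 5 − 10 + 5 = 0, which agrees with 1 − 1 + 0 = 0.

Hence the Betti numbers are b_0 = 1, b_1 = 1, b_2 = 0.

b_0 = 1, b_1 = 1, b_2 = 0.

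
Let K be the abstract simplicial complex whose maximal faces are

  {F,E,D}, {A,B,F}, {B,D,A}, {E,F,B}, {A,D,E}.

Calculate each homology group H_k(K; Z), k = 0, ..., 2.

H_0 = Z,  H_1 = Z,  H_2 = 0.

We work with the vertex ordering A < B < D < E < F. The simplices of K, each written with vertices in increasing order, are:

  0-simplices (5): A, B, D, E, F
  1-simplices (10): AB, AD, AE, AF, BD, BE, BF, DE, DF, EF
  2-simplices (5): ABD, ABF, ADE, BEF, DEF

Hence C_0 ≅ Z^5, C_1 ≅ Z^10, C_2 ≅ Z^5.

The boundary map ∂_1: C_1 → C_0 sends each edge [p,q] (with p < q) to q − p. For instance
  ∂AF = F − A.
The resulting 5×10 matrix has rank 4, and its Smith normal form has invariant factors (1,1,1,1).

The boundary map ∂_2: C_2 → C_1 sends each 2-simplex [p,q,r] to [q,r] − [p,r] + [p,q]. For instance
  ∂BEF = EF − BF + BE,
  ∂ABF = BF − AF + AB.
The resulting 10×5 matrix has rank 5, and its Smith normal form has invariant factors (1,1,1,1,1).

Computing H_k = (kernel of ∂_k) / (image of ∂_{k+1}):

  H_0: rank C_0 − rank ∂_1 = 5 − 4 = 1, and the invariant factors of ∂_1 are all 1, so H_0 ≅ Z.
  H_1: rank ker ∂_1 − rank ∂_2 = (10 − 4) − 5 = 1, and the invariant factors of ∂_2 are all 1, so H_1 ≅ Z.
  H_2: rank ker ∂_2 − rank ∂_3 = (5 − 5) − 0 = 0, and there is no ∂_3, so H_2 ≅ 0.

As a check, the Euler characteristic is 5 − 10 + 5 = 0, which agrees with 1 − 1 + 0 = 0.
(K is a triangulation of the Möbius band.)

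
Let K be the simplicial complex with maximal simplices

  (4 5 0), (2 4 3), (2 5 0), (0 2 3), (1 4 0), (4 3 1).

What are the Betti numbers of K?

Take the total order 0 < 1 < 2 < 3 < 4 < 5 on the vertex set. Then K (dimension 2) consists of the simplices:

  0-simplices (6): [0], [1], [2], [3], [4], [5]
  1-simplices (12): [0,1], [0,2], [0,3], [0,4], [0,5], [1,3], [1,4], [2,3], [2,4], [2,5], [3,4], [4,5]
  2-simplices (6): [0,1,4], [0,2,3], [0,2,5], [0,4,5], [1,3,4], [2,3,4]

giving chain groups C_0 ≅ Z^6, C_1 ≅ Z^12, C_2 ≅ Z^6.

The boundary map ∂_1: C_1 → C_0 sends each edge [p,q] (with p < q) to q − p. For instance
  ∂[1,4] = [4] − [1].
The resulting 6×12 matrix has rank 5, and its Smith normal form has invariant factors (1,1,1,1,1).

The boundary map ∂_2: C_2 → C_1 maps a triangle to the signed sum of its edges. For instance
  ∂[0,4,5] = [4,5] − [0,5] + [0,4],
  ∂[0,2,3] = [2,3] − [0,3] + [0,2].
This gives a 12×6 integer matrix of rank 6; reducing to Smith normal form yields diagonal entries (1,1,1,1,1,1).

From H_k ≅ ker(∂_k) / im(∂_{k+1}) we obtain:

  H_0: rank C_0 − rank ∂_1 = 6 − 5 = 1, and the invariant factors of ∂_1 are all 1, so H_0 = Z.
  H_1: rank ker ∂_1 − rank ∂_2 = (12 − 5) − 6 = 1, and the invariant factors of ∂_2 are all 1, so H_1 = Z.
  H_2: rank ker ∂_2 − rank ∂_3 = (6 − 6) − 0 = 0, and there is no ∂_3, so H_2 = 0.

As a check, the Euler characteristic is 6 − 12 + 6 = 0, which agrees with 1 − 1 + 0 = 0.

Hence the Betti numbers are b_0 = 1, b_1 = 1, b_2 = 0.

b_0 = 1, b_1 = 1, b_2 = 0.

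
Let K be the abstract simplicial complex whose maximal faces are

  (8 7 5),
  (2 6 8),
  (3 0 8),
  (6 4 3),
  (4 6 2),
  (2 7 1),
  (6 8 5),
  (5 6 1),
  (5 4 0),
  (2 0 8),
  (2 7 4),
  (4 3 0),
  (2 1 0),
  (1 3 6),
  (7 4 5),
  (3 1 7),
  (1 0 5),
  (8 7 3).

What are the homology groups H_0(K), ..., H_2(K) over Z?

H_0 = Z,  H_1 = Z^2,  H_2 = Z.

K has 9 vertices, 27 edges, 18 triangles.
rank ∂_0 = 0, rank ∂_1 = 8 ⇒ b_0 = 9 − 0 − 8 = 1; all invariant factors of ∂_1 are 1 so no torsion. So H_0 ≅ Z.
rank ∂_1 = 8, rank ∂_2 = 17 ⇒ b_1 = 27 − 8 − 17 = 2; all invariant factors of ∂_2 are 1 so no torsion. So H_1 ≅ Z^2.
rank ∂_2 = 17, rank ∂_3 = 0 ⇒ b_2 = 18 − 17 − 0 = 1. So H_2 ≅ Z.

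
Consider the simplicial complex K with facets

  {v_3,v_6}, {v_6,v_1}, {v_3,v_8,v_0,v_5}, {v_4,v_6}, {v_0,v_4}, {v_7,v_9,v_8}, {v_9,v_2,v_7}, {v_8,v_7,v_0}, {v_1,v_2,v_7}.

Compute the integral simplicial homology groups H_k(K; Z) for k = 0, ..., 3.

H_0 = Z,  H_1 = Z^2,  H_2 = 0,  H_3 = 0.

Fix the vertex order v_0 < v_1 < v_2 < v_3 < v_4 < v_5 < v_6 < v_7 < v_8 < v_9 and write every simplex with vertices in increasing order. Then dim K = 3 and the simplices of K are:

  0-simplices (10): [v_0], [v_1], [v_2], [v_3], [v_4], [v_5], [v_6], [v_7], [v_8], [v_9]
  1-simplices (18): (18 of them)
  2-simplices (8): [v_0,v_3,v_5], [v_0,v_3,v_8], [v_0,v_5,v_8], [v_0,v_7,v_8], [v_1,v_2,v_7], [v_2,v_7,v_9], [v_3,v_5,v_8], [v_7,v_8,v_9]
  3-simplices (1): [v_0,v_3,v_5,v_8]

giving chain groups C_0 ≅ Z^10, C_1 ≅ Z^18, C_2 ≅ Z^8, C_3 ≅ Z^1.

The boundary map ∂_1: C_1 → C_0 sends each edge [p,q] (with p < q) to q − p.
This gives a 10×18 integer matrix of rank 9; reducing to Smith normal form yields diagonal entries (1,1,1,1,1,1,1,1,1).

Boundary ∂_2: C_2 → C_1 acts by ∂[p,q,r] = [q,r] − [p,r] + [p,q]. For instance
  ∂[v_7,v_8,v_9] = [v_8,v_9] − [v_7,v_9] + [v_7,v_8],
  ∂[v_1,v_2,v_7] = [v_2,v_7] − [v_1,v_7] + [v_1,v_2].
The 18×8 boundary matrix has rank 7 and Smith normal form diag(1,1,1,1,1,1,1).

The boundary map ∂_3: C_3 → C_2 sends each 3-simplex σ to the alternating sum Σ_i (−1)^i (σ with its i-th vertex removed). For instance
  ∂[v_0,v_3,v_5,v_8] = [v_3,v_5,v_8] − [v_0,v_5,v_8] + [v_0,v_3,v_8] − [v_0,v_3,v_5].
This gives a 8×1 integer matrix of rank 1; reducing to Smith normal form yields diagonal entries (1).

From H_k ≅ ker(∂_k) / im(∂_{k+1}) we obtain:

  H_0: rank C_0 − rank ∂_1 = 10 − 9 = 1, and the invariant factors of ∂_1 are all 1, so H_0 ≅ Z.
  H_1: rank ker ∂_1 − rank ∂_2 = (18 − 9) − 7 = 2, and the invariant factors of ∂_2 are all 1, so H_1 ≅ Z^2.
  H_2: rank ker ∂_2 − rank ∂_3 = (8 − 7) − 1 = 0, and the invariant factors of ∂_3 are all 1, so H_2 ≅ 0.
  H_3: rank ker ∂_3 − rank ∂_4 = (1 − 1) − 0 = 0, and there is no ∂_4, so H_3 ≅ 0.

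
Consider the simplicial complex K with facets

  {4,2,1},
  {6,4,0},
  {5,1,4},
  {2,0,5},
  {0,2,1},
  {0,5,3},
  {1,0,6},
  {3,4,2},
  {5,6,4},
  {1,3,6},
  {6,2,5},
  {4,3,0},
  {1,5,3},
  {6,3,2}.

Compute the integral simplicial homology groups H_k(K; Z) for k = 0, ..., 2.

H_0 = Z,  H_1 = Z^2,  H_2 = Z.

K has 7 vertices, 21 edges, 14 triangles.
rank ∂_0 = 0, rank ∂_1 = 6 ⇒ b_0 = 7 − 0 − 6 = 1; all invariant factors of ∂_1 are 1 so no torsion. So H_0 = Z.
rank ∂_1 = 6, rank ∂_2 = 13 ⇒ b_1 = 21 − 6 − 13 = 2; all invariant factors of ∂_2 are 1 so no torsion. So H_1 = Z^2.
rank ∂_2 = 13, rank ∂_3 = 0 ⇒ b_2 = 14 − 13 − 0 = 1. So H_2 = Z.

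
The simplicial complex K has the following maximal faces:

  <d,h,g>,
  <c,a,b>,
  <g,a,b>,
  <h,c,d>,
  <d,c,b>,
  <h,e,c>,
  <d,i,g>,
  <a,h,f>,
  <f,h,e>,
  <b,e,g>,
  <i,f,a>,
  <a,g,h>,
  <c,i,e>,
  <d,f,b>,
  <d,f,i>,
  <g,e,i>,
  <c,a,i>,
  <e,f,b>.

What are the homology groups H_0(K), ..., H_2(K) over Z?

Take the total order a < b < c < d < e < f < g < h < i on the vertex set. Then K (dimension 2) consists of the simplices:

  0-simplices (9): a, b, c, d, e, f, g, h, i
  1-simplices (27): ab, ac, af, ag, ah, ai, bc, bd, be, bf, bg, cd, ce, ch, ci, df, dg, dh, di, ef, eg, eh, ei, fh, fi, gh, gi
  2-simplices (18): abc, abg, aci, afh, afi, agh, bcd, bdf, bef, beg, cdh, ceh, cei, dfi, dgh, dgi, efh, egi

so the chain groups are C_0 ≅ Z^9, C_1 ≅ Z^27, C_2 ≅ Z^18.

∂_1: C_1 → C_0 sends each edge [p,q] (with p < q) to q − p.
The 9×27 boundary matrix has rank 8 and Smith normal form diag(1,1,1,1,1,1,1,1).

∂_2: C_2 → C_1 maps a triangle to the signed sum of its edges. For instance
  ∂cei = ei − ci + ce,
  ∂afi = fi − ai + af.
The resulting 27×18 matrix has rank 17, and its Smith normal form has invariant factors (1,1,1,1,1,1,1,1,1,1,1,1,1,1,1,1,1).

Now H_k = ker ∂_k / im ∂_{k+1}, so:

  H_0: rank C_0 − rank ∂_1 = 9 − 8 = 1, and the invariant factors of ∂_1 are all 1, so H_0 = Z.
  H_1: rank ker ∂_1 − rank ∂_2 = (27 − 8) − 17 = 2, and the invariant factors of ∂_2 are all 1, so H_1 = Z^2.
  H_2: rank ker ∂_2 − rank ∂_3 = (18 − 17) − 0 = 1, and there is no ∂_3, so H_2 = Z.

H_0 = Z,  H_1 = Z^2,  H_2 = Z.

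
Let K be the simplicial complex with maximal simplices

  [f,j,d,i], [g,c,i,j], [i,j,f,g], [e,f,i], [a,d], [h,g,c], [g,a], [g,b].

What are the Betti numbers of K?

b_0 = 1, b_1 = 1, b_2 = 0, b_3 = 0.

Order the vertices as a < b < c < d < e < f < g < h < i < j. Listing each simplex with vertices in this order, K has dimension 3 with simplices:

  0-simplices (10): a, b, c, d, e, f, g, h, i, j
  1-simplices (19): ad, ag, bg, cg, ch, ci, cj, df, di, dj, ef, ei, fg, fi, fj, gh, gi, gj, ij
  2-simplices (12): cgh, cgi, cgj, cij, dfi, dfj, dij, efi, fgi, fgj, fij, gij
  3-simplices (3): cgij, dfij, fgij

giving chain groups C_0 ≅ Z^10, C_1 ≅ Z^19, C_2 ≅ Z^12, C_3 ≅ Z^3.

The boundary map ∂_1: C_1 → C_0 maps an edge to its endpoints' difference, ∂[p,q] = q − p.
The resulting 10×19 matrix has rank 9, and its Smith normal form has invariant factors (1,1,1,1,1,1,1,1,1).

Boundary ∂_2: C_2 → C_1 maps a triangle to the signed sum of its edges. For instance
  ∂fij = ij − fj + fi,
  ∂dfi = fi − di + df.
The 19×12 boundary matrix has rank 9 and Smith normal form diag(1,1,1,1,1,1,1,1,1).

∂_3: C_3 → C_2 sends each 3-simplex σ to the alternating sum Σ_i (−1)^i (σ with its i-th vertex removed). For instance
  ∂cgij = gij − cij + cgj − cgi,
  ∂fgij = gij − fij + fgj − fgi.
The 12×3 boundary matrix has rank 3 and Smith normal form diag(1,1,1).

Computing H_k = (kernel of ∂_k) / (image of ∂_{k+1}):

  H_0: rank C_0 − rank ∂_1 = 10 − 9 = 1, and the invariant factors of ∂_1 are all 1, so H_0 ≅ Z.
  H_1: rank ker ∂_1 − rank ∂_2 = (19 − 9) − 9 = 1, and the invariant factors of ∂_2 are all 1, so H_1 ≅ Z.
  H_2: rank ker ∂_2 − rank ∂_3 = (12 − 9) − 3 = 0, and the invariant factors of ∂_3 are all 1, so H_2 ≅ 0.
  H_3: rank ker ∂_3 − rank ∂_4 = (3 − 3) − 0 = 0, and there is no ∂_4, so H_3 ≅ 0.

As a check, the Euler characteristic is 10 − 19 + 12 − 3 = 0, which agrees with 1 − 1 + 0 − 0 = 0.

Hence the Betti numbers are b_0 = 1, b_1 = 1, b_2 = 0, b_3 = 0.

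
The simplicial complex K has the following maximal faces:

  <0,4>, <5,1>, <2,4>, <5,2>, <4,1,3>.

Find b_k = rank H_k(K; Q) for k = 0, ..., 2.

b_0 = 1, b_1 = 1, b_2 = 0.

We work with the vertex ordering 0 < 1 < 2 < 3 < 4 < 5. The simplices of K, each written with vertices in increasing order, are:

  0-simplices (6): [0], [1], [2], [3], [4], [5]
  1-simplices (7): [0,4], [1,3], [1,4], [1,5], [2,4], [2,5], [3,4]
  2-simplices (1): [1,3,4]

Hence C_0 ≅ Z^6, C_1 ≅ Z^7, C_2 ≅ Z^1.

Boundary ∂_1: C_1 → C_0 is given by ∂[p,q] = [q] − [p]. For instance
  ∂[0,4] = [4] − [0].
As a 6×7 matrix over Z this has rank 5, with invariant factors (1,1,1,1,1).

Boundary ∂_2: C_2 → C_1 acts by ∂[p,q,r] = [q,r] − [p,r] + [p,q]. For instance
  ∂[1,3,4] = [3,4] − [1,4] + [1,3].
As a 7×1 matrix over Z this has rank 1, with invariant factors (1).

Computing H_k = (kernel of ∂_k) / (image of ∂_{k+1}):

  H_0: rank C_0 − rank ∂_1 = 6 − 5 = 1, and the invariant factors of ∂_1 are all 1, so H_0 = Z.
  H_1: rank ker ∂_1 − rank ∂_2 = (7 − 5) − 1 = 1, and the invariant factors of ∂_2 are all 1, so H_1 = Z.
  H_2: rank ker ∂_2 − rank ∂_3 = (1 − 1) − 0 = 0, and there is no ∂_3, so H_2 = 0.

As a check, the Euler characteristic is 6 − 7 + 1 = 0, which agrees with 1 − 1 + 0 = 0.

Hence the Betti numbers are b_0 = 1, b_1 = 1, b_2 = 0.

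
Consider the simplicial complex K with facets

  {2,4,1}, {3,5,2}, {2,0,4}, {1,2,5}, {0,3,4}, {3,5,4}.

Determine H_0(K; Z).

H_0 = Z.

Take the total order 0 < 1 < 2 < 3 < 4 < 5 on the vertex set. Then K (dimension 2) consists of the simplices:

  0-simplices (6): [0], [1], [2], [3], [4], [5]
  1-simplices (12): [0,2], [0,3], [0,4], [1,2], [1,4], [1,5], [2,3], [2,4], [2,5], [3,4], [3,5], [4,5]
  2-simplices (6): [0,2,4], [0,3,4], [1,2,4], [1,2,5], [2,3,5], [3,4,5]

giving chain groups C_0 ≅ Z^6, C_1 ≅ Z^12, C_2 ≅ Z^6.

The boundary map ∂_1: C_1 → C_0 sends each edge [p,q] (with p < q) to q − p. For instance
  ∂[0,2] = [2] − [0].
As a 6×12 matrix over Z this has rank 5, with invariant factors (1,1,1,1,1).

Boundary ∂_2: C_2 → C_1 sends each 2-simplex [p,q,r] to [q,r] − [p,r] + [p,q]. For instance
  ∂[1,2,5] = [2,5] − [1,5] + [1,2],
  ∂[2,3,5] = [3,5] − [2,5] + [2,3].
The 12×6 boundary matrix has rank 6 and Smith normal form diag(1,1,1,1,1,1).

From H_k ≅ ker(∂_k) / im(∂_{k+1}) we obtain:

  H_0: rank C_0 − rank ∂_1 = 6 − 5 = 1, and the invariant factors of ∂_1 are all 1, so H_0 = Z.

(K is a triangulation of the cylinder S^1 x I.)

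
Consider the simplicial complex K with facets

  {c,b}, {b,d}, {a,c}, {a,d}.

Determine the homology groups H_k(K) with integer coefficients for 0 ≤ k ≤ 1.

Fix the vertex order a < b < c < d and write every simplex with vertices in increasing order. Then dim K = 1 and the simplices of K are:

  0-simplices (4): a, b, c, d
  1-simplices (4): ac, ad, bc, bd

so the chain groups are C_0 ≅ Z^4, C_1 ≅ Z^4.

Boundary ∂_1: C_1 → C_0 maps an edge to its endpoints' difference, ∂[p,q] = q − p.
The resulting 4×4 matrix has rank 3, and its Smith normal form has invariant factors (1,1,1).

From H_k ≅ ker(∂_k) / im(∂_{k+1}) we obtain:

  H_0: rank C_0 − rank ∂_1 = 4 − 3 = 1, and the invariant factors of ∂_1 are all 1, so H_0 = Z.
  H_1: rank ker ∂_1 − rank ∂_2 = (4 − 3) − 0 = 1, and there is no ∂_2, so H_1 = Z.

As a check, the Euler characteristic is 4 − 4 = 0, which agrees with 1 − 1 = 0.

H_0 = Z,  H_1 = Z.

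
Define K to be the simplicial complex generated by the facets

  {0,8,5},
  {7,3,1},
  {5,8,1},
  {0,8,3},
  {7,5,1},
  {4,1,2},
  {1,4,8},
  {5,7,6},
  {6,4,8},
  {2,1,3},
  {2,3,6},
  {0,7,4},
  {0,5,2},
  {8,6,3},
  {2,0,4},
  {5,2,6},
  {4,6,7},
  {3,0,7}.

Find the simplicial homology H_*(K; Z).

Take the total order 0 < 1 < 2 < 3 < 4 < 5 < 6 < 7 < 8 on the vertex set. Then K (dimension 2) consists of the simplices:

  0-simplices (9): [0], [1], [2], [3], [4], [5], [6], [7], [8]
  1-simplices (27): (27 of them)
  2-simplices (18): [0,2,4], [0,2,5], [0,3,7], [0,3,8], [0,4,7], [0,5,8], [1,2,3], [1,2,4], [1,3,7], [1,4,8], [1,5,7], [1,5,8], [2,3,6], [2,5,6], [3,6,8], [4,6,7], [4,6,8], [5,6,7]

Hence C_0 ≅ Z^9, C_1 ≅ Z^27, C_2 ≅ Z^18.

Boundary ∂_1: C_1 → C_0 sends each edge [p,q] (with p < q) to q − p. For instance
  ∂[1,7] = [7] − [1].
The 9×27 boundary matrix has rank 8 and Smith normal form diag(1,1,1,1,1,1,1,1).

Boundary ∂_2: C_2 → C_1 maps a triangle to the signed sum of its edges. For instance
  ∂[3,6,8] = [6,8] − [3,8] + [3,6],
  ∂[4,6,7] = [6,7] − [4,7] + [4,6].
The 27×18 boundary matrix has rank 17 and Smith normal form diag(1,1,1,1,1,1,1,1,1,1,1,1,1,1,1,1,1).

Computing H_k = (kernel of ∂_k) / (image of ∂_{k+1}):

  H_0: rank C_0 − rank ∂_1 = 9 − 8 = 1, and the invariant factors of ∂_1 are all 1, so H_0 = Z.
  H_1: rank ker ∂_1 − rank ∂_2 = (27 − 8) − 17 = 2, and the invariant factors of ∂_2 are all 1, so H_1 = Z^2.
  H_2: rank ker ∂_2 − rank ∂_3 = (18 − 17) − 0 = 1, and there is no ∂_3, so H_2 = Z.

As a check, the Euler characteristic is 9 − 27 + 18 = 0, which agrees with 1 − 2 + 1 = 0.
(K is a triangulation of the torus T^2.)

H_0 ≅ Z,  H_1 ≅ Z^2,  H_2 ≅ Z.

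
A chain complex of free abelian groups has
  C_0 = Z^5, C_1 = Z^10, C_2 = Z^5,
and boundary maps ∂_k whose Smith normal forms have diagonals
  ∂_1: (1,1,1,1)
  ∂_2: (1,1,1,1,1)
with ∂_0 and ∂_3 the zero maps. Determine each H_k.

H_0 = Z,  H_1 = Z,  H_2 = 0.

H_0: b_0 = 5 − 0 − 4 = 1; torsion from ∂_1 factors > 1: none. So H_0 = Z.
H_1: b_1 = 10 − 4 − 5 = 1; torsion from ∂_2 factors > 1: none. So H_1 = Z.
H_2: b_2 = 5 − 5 − 0 = 0; torsion from ∂_3 factors > 1: none. So H_2 = 0.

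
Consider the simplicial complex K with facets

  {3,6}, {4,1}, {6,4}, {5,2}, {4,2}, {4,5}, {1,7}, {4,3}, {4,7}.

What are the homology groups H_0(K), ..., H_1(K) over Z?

Take the total order 1 < 2 < 3 < 4 < 5 < 6 < 7 on the vertex set. Then K (dimension 1) consists of the simplices:

  0-simplices (7): [1], [2], [3], [4], [5], [6], [7]
  1-simplices (9): [1,4], [1,7], [2,4], [2,5], [3,4], [3,6], [4,5], [4,6], [4,7]

giving chain groups C_0 ≅ Z^7, C_1 ≅ Z^9.

∂_1: C_1 → C_0 maps an edge to its endpoints' difference, ∂[p,q] = q − p. For instance
  ∂[2,4] = [4] − [2].
As a 7×9 matrix over Z this has rank 6, with invariant factors (1,1,1,1,1,1).

Computing H_k = (kernel of ∂_k) / (image of ∂_{k+1}):

  H_0: rank C_0 − rank ∂_1 = 7 − 6 = 1, and the invariant factors of ∂_1 are all 1, so H_0 = Z.
  H_1: rank ker ∂_1 − rank ∂_2 = (9 − 6) − 0 = 3, and there is no ∂_2, so H_1 = Z^3.

As a check, the Euler characteristic is 7 − 9 = -2, which agrees with 1 − 3 = -2.

H_0 = Z,  H_1 = Z^3.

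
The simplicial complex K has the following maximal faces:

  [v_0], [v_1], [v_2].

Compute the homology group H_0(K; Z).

H_0 = Z^3.

Fix the vertex order v_0 < v_1 < v_2 and write every simplex with vertices in increasing order. Then dim K = 0 and the simplices of K are:

  0-simplices (3): [v_0], [v_1], [v_2]

so the chain groups are C_0 ≅ Z^3.

Computing H_k = (kernel of ∂_k) / (image of ∂_{k+1}):

  H_0: rank C_0 − rank ∂_1 = 3 − 0 = 3, and there is no ∂_1, so H_0 = Z^3.

(K is a triangulation of a set of 3 points.)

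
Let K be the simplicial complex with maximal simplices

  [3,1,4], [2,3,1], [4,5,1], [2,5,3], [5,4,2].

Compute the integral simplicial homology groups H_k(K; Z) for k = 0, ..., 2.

Order the vertices as 1 < 2 < 3 < 4 < 5. Listing each simplex with vertices in this order, K has dimension 2 with simplices:

  0-simplices (5): [1], [2], [3], [4], [5]
  1-simplices (10): [1,2], [1,3], [1,4], [1,5], [2,3], [2,4], [2,5], [3,4], [3,5], [4,5]
  2-simplices (5): [1,2,3], [1,3,4], [1,4,5], [2,3,5], [2,4,5]

Hence C_0 ≅ Z^5, C_1 ≅ Z^10, C_2 ≅ Z^5.

The boundary map ∂_1: C_1 → C_0 maps an edge to its endpoints' difference, ∂[p,q] = q − p.
The 5×10 boundary matrix has rank 4 and Smith normal form diag(1,1,1,1).

Boundary ∂_2: C_2 → C_1 acts by ∂[p,q,r] = [q,r] − [p,r] + [p,q]. For instance
  ∂[2,3,5] = [3,5] − [2,5] + [2,3],
  ∂[2,4,5] = [4,5] − [2,5] + [2,4].
The resulting 10×5 matrix has rank 5, and its Smith normal form has invariant factors (1,1,1,1,1).

Reading off H_k = ker ∂_k / im ∂_{k+1}:

  H_0: rank C_0 − rank ∂_1 = 5 − 4 = 1, and the invariant factors of ∂_1 are all 1, so H_0 ≅ Z.
  H_1: rank ker ∂_1 − rank ∂_2 = (10 − 4) − 5 = 1, and the invariant factors of ∂_2 are all 1, so H_1 ≅ Z.
  H_2: rank ker ∂_2 − rank ∂_3 = (5 − 5) − 0 = 0, and there is no ∂_3, so H_2 ≅ 0.

(K is a triangulation of the Möbius band.)

H_0 = Z,  H_1 = Z,  H_2 = 0.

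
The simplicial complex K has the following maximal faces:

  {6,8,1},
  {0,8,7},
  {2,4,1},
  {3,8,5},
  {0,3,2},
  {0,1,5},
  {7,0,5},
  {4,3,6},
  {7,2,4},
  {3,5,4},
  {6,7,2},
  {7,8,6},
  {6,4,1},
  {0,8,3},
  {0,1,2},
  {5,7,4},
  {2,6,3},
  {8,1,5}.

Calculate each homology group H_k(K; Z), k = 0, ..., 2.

H_0 ≅ Z,  H_1 ≅ Z ⊕ Z/2Z,  H_2 = 0.

Fix the vertex order 0 < 1 < 2 < 3 < 4 < 5 < 6 < 7 < 8 and write every simplex with vertices in increasing order. Then dim K = 2 and the simplices of K are:

  0-simplices (9): [0], [1], [2], [3], [4], [5], [6], [7], [8]
  1-simplices (27): (27 of them)
  2-simplices (18): [0,1,2], [0,1,5], [0,2,3], [0,3,8], [0,5,7], [0,7,8], [1,2,4], [1,4,6], [1,5,8], [1,6,8], [2,3,6], [2,4,7], [2,6,7], [3,4,5], [3,4,6], [3,5,8], [4,5,7], [6,7,8]

Hence C_0 ≅ Z^9, C_1 ≅ Z^27, C_2 ≅ Z^18.

∂_1: C_1 → C_0 maps an edge to its endpoints' difference, ∂[p,q] = q − p. For instance
  ∂[0,3] = [3] − [0].
This gives a 9×27 integer matrix of rank 8; reducing to Smith normal form yields diagonal entries (1,1,1,1,1,1,1,1).

∂_2: C_2 → C_1 acts by ∂[p,q,r] = [q,r] − [p,r] + [p,q]. For instance
  ∂[2,4,7] = [4,7] − [2,7] + [2,4],
  ∂[3,4,6] = [4,6] − [3,6] + [3,4].
As a 27×18 matrix over Z this has rank 18, with invariant factors (1,1,1,1,1,1,1,1,1,1,1,1,1,1,1,1,1,2).

Reading off H_k = ker ∂_k / im ∂_{k+1}:

  H_0: rank C_0 − rank ∂_1 = 9 − 8 = 1, and the invariant factors of ∂_1 are all 1, so H_0 ≅ Z.
  H_1: rank ker ∂_1 − rank ∂_2 = (27 − 8) − 18 = 1, and ∂_2 has invariant factor 2 > 1, so H_1 ≅ Z ⊕ Z/2Z.
  H_2: rank ker ∂_2 − rank ∂_3 = (18 − 18) − 0 = 0, and there is no ∂_3, so H_2 ≅ 0.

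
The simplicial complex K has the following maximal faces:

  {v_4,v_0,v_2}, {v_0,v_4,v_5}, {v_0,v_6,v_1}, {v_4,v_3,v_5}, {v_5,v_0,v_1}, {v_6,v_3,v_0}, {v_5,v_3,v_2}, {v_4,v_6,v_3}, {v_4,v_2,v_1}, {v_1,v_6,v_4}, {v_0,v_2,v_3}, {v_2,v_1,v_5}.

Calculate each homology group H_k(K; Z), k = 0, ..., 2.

K has 7 vertices, 18 edges, 12 triangles.
rank ∂_0 = 0, rank ∂_1 = 6 ⇒ b_0 = 7 − 0 − 6 = 1; all invariant factors of ∂_1 are 1 so no torsion. So H_0 = Z.
rank ∂_1 = 6, rank ∂_2 = 12 ⇒ b_1 = 18 − 6 − 12 = 0; ∂_2 has invariant factor(s) [2] giving torsion. So H_1 = Z_2.
rank ∂_2 = 12, rank ∂_3 = 0 ⇒ b_2 = 12 − 12 − 0 = 0. So H_2 = 0.

H_0 = Z,  H_1 = Z_2,  H_2 = 0.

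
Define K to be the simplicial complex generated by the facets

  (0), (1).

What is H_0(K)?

H_0 ≅ Z^2.

Order the vertices as 0 < 1. Listing each simplex with vertices in this order, K has dimension 0 with simplices:

  0-simplices (2): [0], [1]

giving chain groups C_0 ≅ Z^2.

From H_k ≅ ker(∂_k) / im(∂_{k+1}) we obtain:

  H_0: rank C_0 − rank ∂_1 = 2 − 0 = 2, and there is no ∂_1, so H_0 = Z^2.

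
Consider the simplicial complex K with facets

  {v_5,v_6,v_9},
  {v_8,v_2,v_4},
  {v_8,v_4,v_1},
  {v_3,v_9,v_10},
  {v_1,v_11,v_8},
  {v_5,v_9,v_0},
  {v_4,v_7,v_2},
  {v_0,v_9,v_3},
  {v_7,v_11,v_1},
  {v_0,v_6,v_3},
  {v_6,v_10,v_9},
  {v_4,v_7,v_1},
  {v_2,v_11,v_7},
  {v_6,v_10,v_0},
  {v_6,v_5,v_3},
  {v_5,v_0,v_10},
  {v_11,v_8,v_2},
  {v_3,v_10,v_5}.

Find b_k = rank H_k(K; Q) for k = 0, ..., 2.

b_0 = 2, b_1 = 0, b_2 = 1.

We work with the vertex ordering v_0 < v_1 < v_2 < v_3 < v_4 < v_5 < v_6 < v_7 < v_8 < v_9 < v_10 < v_11. The simplices of K, each written with vertices in increasing order, are:

  0-simplices (12): [v_0], [v_1], [v_2], [v_3], [v_4], [v_5], [v_6], [v_7], [v_8], [v_9], [v_10], [v_11]
  1-simplices (27): (27 of them)
  2-simplices (18): (18 of them)

Hence C_0 ≅ Z^12, C_1 ≅ Z^27, C_2 ≅ Z^18.

Boundary ∂_1: C_1 → C_0 sends each edge [p,q] (with p < q) to q − p.
As a 12×27 matrix over Z this has rank 10, with invariant factors (1,1,1,1,1,1,1,1,1,1).

∂_2: C_2 → C_1 maps a triangle to the signed sum of its edges. For instance
  ∂[v_2,v_4,v_7] = [v_4,v_7] − [v_2,v_7] + [v_2,v_4],
  ∂[v_2,v_4,v_8] = [v_4,v_8] − [v_2,v_8] + [v_2,v_4].
As a 27×18 matrix over Z this has rank 17, with invariant factors (1,1,1,1,1,1,1,1,1,1,1,1,1,1,1,1,2).

From H_k ≅ ker(∂_k) / im(∂_{k+1}) we obtain:

  H_0: rank C_0 − rank ∂_1 = 12 − 10 = 2, and the invariant factors of ∂_1 are all 1, so H_0 ≅ Z^2.
  H_1: rank ker ∂_1 − rank ∂_2 = (27 − 10) − 17 = 0, and ∂_2 has invariant factor 2 > 1, so H_1 ≅ Z/2Z.
  H_2: rank ker ∂_2 − rank ∂_3 = (18 − 17) − 0 = 1, and there is no ∂_3, so H_2 ≅ Z.

Hence the Betti numbers are b_0 = 2, b_1 = 0, b_2 = 1.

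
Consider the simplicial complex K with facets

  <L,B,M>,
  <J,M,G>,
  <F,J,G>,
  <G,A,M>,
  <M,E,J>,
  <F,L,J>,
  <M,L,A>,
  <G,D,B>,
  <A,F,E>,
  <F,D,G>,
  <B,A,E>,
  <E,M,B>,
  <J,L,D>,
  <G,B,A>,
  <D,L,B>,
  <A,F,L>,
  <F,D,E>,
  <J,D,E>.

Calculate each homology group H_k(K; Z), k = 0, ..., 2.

H_0 = Z,  H_1 = Z ⊕ Z_2,  H_2 = 0.

We work with the vertex ordering A < B < D < E < F < G < J < L < M. The simplices of K, each written with vertices in increasing order, are:

  0-simplices (9): A, B, D, E, F, G, J, L, M
  1-simplices (27): AB, AE, AF, AG, AL, AM, BD, BE, BG, BL, BM, DE, DF, DG, DJ, DL, EF, EJ, EM, FG, FJ, FL, GJ, GM, JL, JM, LM
  2-simplices (18): ABE, ABG, AEF, AFL, AGM, ALM, BDG, BDL, BEM, BLM, DEF, DEJ, DFG, DJL, EJM, FGJ, FJL, GJM

giving chain groups C_0 ≅ Z^9, C_1 ≅ Z^27, C_2 ≅ Z^18.

Boundary ∂_1: C_1 → C_0 sends each edge [p,q] (with p < q) to q − p.
The 9×27 boundary matrix has rank 8 and Smith normal form diag(1,1,1,1,1,1,1,1).

The boundary map ∂_2: C_2 → C_1 acts by ∂[p,q,r] = [q,r] − [p,r] + [p,q]. For instance
  ∂BLM = LM − BM + BL,
  ∂GJM = JM − GM + GJ.
This gives a 27×18 integer matrix of rank 18; reducing to Smith normal form yields diagonal entries (1,1,1,1,1,1,1,1,1,1,1,1,1,1,1,1,1,2).

Computing H_k = (kernel of ∂_k) / (image of ∂_{k+1}):

  H_0: rank C_0 − rank ∂_1 = 9 − 8 = 1, and the invariant factors of ∂_1 are all 1, so H_0 = Z.
  H_1: rank ker ∂_1 − rank ∂_2 = (27 − 8) − 18 = 1, and ∂_2 has invariant factor 2 > 1, so H_1 = Z ⊕ Z_2.
  H_2: rank ker ∂_2 − rank ∂_3 = (18 − 18) − 0 = 0, and there is no ∂_3, so H_2 = 0.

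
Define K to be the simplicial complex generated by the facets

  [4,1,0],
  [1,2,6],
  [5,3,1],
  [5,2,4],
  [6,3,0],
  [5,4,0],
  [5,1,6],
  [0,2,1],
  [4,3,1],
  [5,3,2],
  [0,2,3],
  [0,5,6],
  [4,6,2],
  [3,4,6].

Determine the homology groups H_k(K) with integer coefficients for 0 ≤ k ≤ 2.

H_0 ≅ Z,  H_1 ≅ Z^2,  H_2 ≅ Z.

Fix the vertex order 0 < 1 < 2 < 3 < 4 < 5 < 6 and write every simplex with vertices in increasing order. Then dim K = 2 and the simplices of K are:

  0-simplices (7): [0], [1], [2], [3], [4], [5], [6]
  1-simplices (21): [0,1], [0,2], [0,3], [0,4], [0,5], [0,6], [1,2], [1,3], [1,4], [1,5], [1,6], [2,3], [2,4], [2,5], [2,6], [3,4], [3,5], [3,6], [4,5], [4,6], [5,6]
  2-simplices (14): [0,1,2], [0,1,4], [0,2,3], [0,3,6], [0,4,5], [0,5,6], [1,2,6], [1,3,4], [1,3,5], [1,5,6], [2,3,5], [2,4,5], [2,4,6], [3,4,6]

Hence C_0 ≅ Z^7, C_1 ≅ Z^21, C_2 ≅ Z^14.

Boundary ∂_1: C_1 → C_0 sends each edge [p,q] (with p < q) to q − p. For instance
  ∂[1,3] = [3] − [1].
As a 7×21 matrix over Z this has rank 6, with invariant factors (1,1,1,1,1,1).

∂_2: C_2 → C_1 sends each 2-simplex [p,q,r] to [q,r] − [p,r] + [p,q]. For instance
  ∂[0,1,4] = [1,4] − [0,4] + [0,1],
  ∂[1,3,4] = [3,4] − [1,4] + [1,3].
As a 21×14 matrix over Z this has rank 13, with invariant factors (1,1,1,1,1,1,1,1,1,1,1,1,1).

Now H_k = ker ∂_k / im ∂_{k+1}, so:

  H_0: rank C_0 − rank ∂_1 = 7 − 6 = 1, and the invariant factors of ∂_1 are all 1, so H_0 ≅ Z.
  H_1: rank ker ∂_1 − rank ∂_2 = (21 − 6) − 13 = 2, and the invariant factors of ∂_2 are all 1, so H_1 ≅ Z^2.
  H_2: rank ker ∂_2 − rank ∂_3 = (14 − 13) − 0 = 1, and there is no ∂_3, so H_2 ≅ Z.

As a check, the Euler characteristic is 7 − 21 + 14 = 0, which agrees with 1 − 2 + 1 = 0.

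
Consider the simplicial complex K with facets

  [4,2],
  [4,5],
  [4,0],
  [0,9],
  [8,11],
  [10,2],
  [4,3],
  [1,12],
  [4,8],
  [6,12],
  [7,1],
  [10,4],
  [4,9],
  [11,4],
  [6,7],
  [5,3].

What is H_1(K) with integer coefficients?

K has 13 vertices, 16 edges.
rank ∂_1 = 11, rank ∂_2 = 0 ⇒ b_1 = 16 − 11 − 0 = 5. So H_1 ≅ Z^5.

H_1 ≅ Z^5.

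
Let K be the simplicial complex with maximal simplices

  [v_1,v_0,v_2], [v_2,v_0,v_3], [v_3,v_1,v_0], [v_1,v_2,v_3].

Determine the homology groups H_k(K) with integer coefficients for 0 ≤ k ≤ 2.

Fix the vertex order v_0 < v_1 < v_2 < v_3 and write every simplex with vertices in increasing order. Then dim K = 2 and the simplices of K are:

  0-simplices (4): [v_0], [v_1], [v_2], [v_3]
  1-simplices (6): [v_0,v_1], [v_0,v_2], [v_0,v_3], [v_1,v_2], [v_1,v_3], [v_2,v_3]
  2-simplices (4): [v_0,v_1,v_2], [v_0,v_1,v_3], [v_0,v_2,v_3], [v_1,v_2,v_3]

giving chain groups C_0 ≅ Z^4, C_1 ≅ Z^6, C_2 ≅ Z^4.

∂_1: C_1 → C_0 is given by ∂[p,q] = [q] − [p].
The 4×6 boundary matrix has rank 3 and Smith normal form diag(1,1,1).

Boundary ∂_2: C_2 → C_1 sends each 2-simplex [p,q,r] to [q,r] − [p,r] + [p,q]. For instance
  ∂[v_0,v_2,v_3] = [v_2,v_3] − [v_0,v_3] + [v_0,v_2],
  ∂[v_0,v_1,v_2] = [v_1,v_2] − [v_0,v_2] + [v_0,v_1].
The resulting 6×4 matrix has rank 3, and its Smith normal form has invariant factors (1,1,1).

From H_k ≅ ker(∂_k) / im(∂_{k+1}) we obtain:

  H_0: rank C_0 − rank ∂_1 = 4 − 3 = 1, and the invariant factors of ∂_1 are all 1, so H_0 ≅ Z.
  H_1: rank ker ∂_1 − rank ∂_2 = (6 − 3) − 3 = 0, and the invariant factors of ∂_2 are all 1, so H_1 ≅ 0.
  H_2: rank ker ∂_2 − rank ∂_3 = (4 − 3) − 0 = 1, and there is no ∂_3, so H_2 ≅ Z.

As a check, the Euler characteristic is 4 − 6 + 4 = 2, which agrees with 1 − 0 + 1 = 2.

H_0 = Z,  H_1 = 0,  H_2 = Z.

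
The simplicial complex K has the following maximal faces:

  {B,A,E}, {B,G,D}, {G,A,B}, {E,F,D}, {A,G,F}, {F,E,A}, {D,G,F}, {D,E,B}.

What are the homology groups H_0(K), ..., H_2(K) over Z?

Take the total order A < B < D < E < F < G on the vertex set. Then K (dimension 2) consists of the simplices:

  0-simplices (6): A, B, D, E, F, G
  1-simplices (12): AB, AE, AF, AG, BD, BE, BG, DE, DF, DG, EF, FG
  2-simplices (8): ABE, ABG, AEF, AFG, BDE, BDG, DEF, DFG

giving chain groups C_0 ≅ Z^6, C_1 ≅ Z^12, C_2 ≅ Z^8.

Boundary ∂_1: C_1 → C_0 maps an edge to its endpoints' difference, ∂[p,q] = q − p. For instance
  ∂EF = F − E.
The 6×12 boundary matrix has rank 5 and Smith normal form diag(1,1,1,1,1).

∂_2: C_2 → C_1 acts by ∂[p,q,r] = [q,r] − [p,r] + [p,q]. For instance
  ∂BDE = DE − BE + BD,
  ∂AEF = EF − AF + AE.
The resulting 12×8 matrix has rank 7, and its Smith normal form has invariant factors (1,1,1,1,1,1,1).

Computing H_k = (kernel of ∂_k) / (image of ∂_{k+1}):

  H_0: rank C_0 − rank ∂_1 = 6 − 5 = 1, and the invariant factors of ∂_1 are all 1, so H_0 = Z.
  H_1: rank ker ∂_1 − rank ∂_2 = (12 − 5) − 7 = 0, and the invariant factors of ∂_2 are all 1, so H_1 = 0.
  H_2: rank ker ∂_2 − rank ∂_3 = (8 − 7) − 0 = 1, and there is no ∂_3, so H_2 = Z.

H_0 ≅ Z,  H_1 = 0,  H_2 ≅ Z.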